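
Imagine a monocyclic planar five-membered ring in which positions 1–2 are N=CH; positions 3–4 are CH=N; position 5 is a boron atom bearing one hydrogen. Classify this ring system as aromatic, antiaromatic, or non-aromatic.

Antiaromatic

The p orbitals form a continuous loop: every atom in a ring double bond is sp² and brings one electron to the p orbital; each sp² =N– keeps its lone pair in-plane and puts one electron into the π system; the boron has an empty p orbital. The ring is fully conjugated.
Counting π electrons: 2 × 2 = 4 from the double-bond units + 0 from the BH atom = 4.
A 4n π count (4, n = 1) in a planar conjugated ring means antiaromatic.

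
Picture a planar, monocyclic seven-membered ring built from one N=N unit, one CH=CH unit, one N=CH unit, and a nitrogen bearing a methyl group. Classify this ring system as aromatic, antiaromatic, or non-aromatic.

Antiaromatic

Every ring atom contributes a p orbital perpendicular to the ring (every atom in a ring double bond is sp² and brings one electron to the p orbital; the doubly-bonded nitrogens are pyridine-type — their lone pairs lie in the ring plane, leaving one electron in the p orbital; the pyrrole-type nitrogen donates its lone pair from the p orbital), so the π system is cyclic and fully conjugated.
Adding the contributions, 3 × 2 = 6 from the double-bond units + 2 from the N(methyl) atom = 8.
8 is a 4n count (n = 2), so the planar conjugated ring is antiaromatic.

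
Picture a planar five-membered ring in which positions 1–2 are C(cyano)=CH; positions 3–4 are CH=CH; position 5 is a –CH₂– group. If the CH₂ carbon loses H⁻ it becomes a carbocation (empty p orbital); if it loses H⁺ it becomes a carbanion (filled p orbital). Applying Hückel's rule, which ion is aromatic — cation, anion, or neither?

The anion

Both ions have a continuous loop of p orbitals — each ring atom is sp².
Cation: 2 × 2 + 0 = 4 π electrons → 4(1), antiaromatic.
Anion: 2 × 2 + 2 = 6 π electrons → 4(1)+2, aromatic.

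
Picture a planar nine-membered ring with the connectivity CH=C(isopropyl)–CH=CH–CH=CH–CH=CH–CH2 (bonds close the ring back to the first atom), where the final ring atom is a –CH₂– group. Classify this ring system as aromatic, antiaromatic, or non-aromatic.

Because the tetrahedral CH₂ carbon is sp³ and has no p orbital in the ring π system at the CH2 position, the π system cannot extend all the way around the ring.
Broken conjugation rules out both aromaticity and antiaromaticity.

Non-aromatic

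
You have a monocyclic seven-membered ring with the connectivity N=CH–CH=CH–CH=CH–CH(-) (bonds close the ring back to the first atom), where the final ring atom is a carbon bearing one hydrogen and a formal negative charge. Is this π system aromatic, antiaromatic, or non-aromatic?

Antiaromatic

Every ring atom contributes a p orbital perpendicular to the ring (each doubly-bonded ring atom is sp² with one p-orbital electron; each sp² =N– keeps its lone pair in-plane and puts one electron into the π system; the carbanion's lone pair occupies the p orbital), so the π system is cyclic and fully conjugated.
π-electron count: 3 × 2 = 6 from the double-bond units + 2 from the CH(-) atom = 8.
With 8 = 4·2 π electrons, Hückel's rule classifies the planar ring as antiaromatic.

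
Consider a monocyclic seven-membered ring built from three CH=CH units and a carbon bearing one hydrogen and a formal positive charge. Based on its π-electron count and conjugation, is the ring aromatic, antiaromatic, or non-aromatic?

Check conjugation: every atom in a ring double bond is sp² and brings one electron to the p orbital; the carbocation has an empty p orbital — every position has a p orbital, so the cyclic π system is continuous.
Counting π electrons: 3 × 2 = 6 from the double-bond units + 0 from the CH(+) atom = 6.
With 6 π electrons (n = 1), the Hückel 4n+2 condition holds.
This is the tropylium cation.

Aromatic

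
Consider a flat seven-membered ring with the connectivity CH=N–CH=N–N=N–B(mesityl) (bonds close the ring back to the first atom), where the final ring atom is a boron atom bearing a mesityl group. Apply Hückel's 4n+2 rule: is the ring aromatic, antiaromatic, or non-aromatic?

Check conjugation: each doubly-bonded ring atom is sp² with one p-orbital electron; the doubly-bonded nitrogens are pyridine-type — their lone pairs lie in the ring plane, leaving one electron in the p orbital; the boron has an empty p orbital — every position has a p orbital, so the cyclic π system is continuous.
Counting π electrons: 3 × 2 = 6 from the double-bond units + 0 from the B(mesityl) atom = 6.
That gives a 4n+2 count (6, n = 1).

Aromatic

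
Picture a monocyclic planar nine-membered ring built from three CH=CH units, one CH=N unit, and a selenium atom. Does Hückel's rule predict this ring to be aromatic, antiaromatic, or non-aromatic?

The p orbitals form a continuous loop: each doubly-bonded ring atom is sp² with one p-orbital electron; the doubly-bonded nitrogens are pyridine-type — their lone pairs lie in the ring plane, leaving one electron in the p orbital; the selenium donates one lone pair from its p orbital. The ring is fully conjugated.
Adding the contributions, 4 × 2 = 8 from the double-bond units + 2 from the Se atom = 10.
With 10 π electrons (n = 2), the Hückel 4n+2 condition holds.

Aromatic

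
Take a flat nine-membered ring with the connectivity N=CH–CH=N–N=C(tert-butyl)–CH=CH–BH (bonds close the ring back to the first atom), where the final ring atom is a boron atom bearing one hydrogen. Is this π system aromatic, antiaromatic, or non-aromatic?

Antiaromatic

Check conjugation: each doubly-bonded ring atom is sp² with one p-orbital electron; each sp² =N– keeps its lone pair in-plane and puts one electron into the π system; the boron has an empty p orbital — every position has a p orbital, so the cyclic π system is continuous.
Tallying contributions gives 4 × 2 = 8 from the double-bond units + 0 from the BH atom = 8.
With 8 = 4·2 π electrons, Hückel's rule classifies the planar ring as antiaromatic.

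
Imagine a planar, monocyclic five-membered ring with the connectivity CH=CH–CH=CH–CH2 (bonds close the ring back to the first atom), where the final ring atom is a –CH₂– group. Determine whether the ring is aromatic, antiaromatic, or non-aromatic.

The CH2 carbon is saturated: the tetrahedral CH₂ carbon is sp³ and has no p orbital in the ring π system. Conjugation is not continuous around the ring.
Without a continuous loop of overlapping p orbitals the Hückel electron count never comes into play.

Non-aromatic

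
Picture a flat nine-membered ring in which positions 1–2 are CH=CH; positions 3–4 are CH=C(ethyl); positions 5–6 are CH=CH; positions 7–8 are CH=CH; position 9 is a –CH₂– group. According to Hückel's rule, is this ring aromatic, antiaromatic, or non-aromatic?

Non-aromatic

At the CH2 position, the tetrahedral CH₂ carbon is sp³ and has no p orbital in the ring π system; the ring's p-orbital overlap is broken there.
Hückel's rule only applies to fully conjugated rings, so this one is simply non-aromatic.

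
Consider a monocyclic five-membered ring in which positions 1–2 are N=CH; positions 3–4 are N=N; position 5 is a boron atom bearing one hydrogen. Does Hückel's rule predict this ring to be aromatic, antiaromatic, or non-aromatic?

Antiaromatic

All ring atoms are sp² and supply a p orbital to the ring (every atom in a ring double bond is sp² and brings one electron to the p orbital; each sp² =N– keeps its lone pair in-plane and puts one electron into the π system; the boron has an empty p orbital); the conjugation is uninterrupted.
Adding the contributions, 2 × 2 = 4 from the double-bond units + 0 from the BH atom = 4.
With 4 = 4·1 π electrons, Hückel's rule classifies the planar ring as antiaromatic.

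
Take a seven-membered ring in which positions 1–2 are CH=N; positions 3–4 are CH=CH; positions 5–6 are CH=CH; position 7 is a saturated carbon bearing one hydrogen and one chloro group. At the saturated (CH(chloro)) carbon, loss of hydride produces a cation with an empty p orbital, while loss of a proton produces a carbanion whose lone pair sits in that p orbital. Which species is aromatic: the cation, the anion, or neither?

In both ions every ring atom is sp² and contributes a p orbital, so both rings are fully conjugated.
Cation: 3 × 2 + 0 = 6 π electrons → 4(1)+2, aromatic.
Anion: 3 × 2 + 2 = 8 π electrons → 4(2), antiaromatic.

The cation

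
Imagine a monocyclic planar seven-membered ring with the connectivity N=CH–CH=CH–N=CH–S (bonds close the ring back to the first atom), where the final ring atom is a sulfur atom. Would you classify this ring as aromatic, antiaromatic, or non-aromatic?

All ring atoms are sp² and supply a p orbital to the ring (each doubly-bonded ring atom is sp² with one p-orbital electron; each sp² =N– keeps its lone pair in-plane and puts one electron into the π system; the sulfur donates one lone pair from its p orbital); the conjugation is uninterrupted.
π-electron count: 3 × 2 = 6 from the double-bond units + 2 from the S atom = 8.
8 is a 4n count (n = 2), so the planar conjugated ring is antiaromatic.

Antiaromatic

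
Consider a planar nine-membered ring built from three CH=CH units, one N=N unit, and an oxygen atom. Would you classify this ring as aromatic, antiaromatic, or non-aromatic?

Check conjugation: every atom in a ring double bond is sp² and brings one electron to the p orbital; each sp² =N– keeps its lone pair in-plane and puts one electron into the π system; the oxygen donates one lone pair from its p orbital — every position has a p orbital, so the cyclic π system is continuous.
π-electron count: 4 × 2 = 8 from the double-bond units + 2 from the O atom = 10.
10 = 4(2) + 2, which satisfies Hückel's 4n+2 rule.

Aromatic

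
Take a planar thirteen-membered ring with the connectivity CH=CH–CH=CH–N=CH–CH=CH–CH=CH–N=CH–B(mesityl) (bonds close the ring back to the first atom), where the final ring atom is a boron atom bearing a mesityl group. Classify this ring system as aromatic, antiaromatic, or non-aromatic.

Every ring atom contributes a p orbital perpendicular to the ring (each doubly-bonded ring atom is sp² with one p-orbital electron; each =N– nitrogen is pyridine-type (lone pair in the sp² plane, one electron in the p orbital); the boron has an empty p orbital), so the π system is cyclic and fully conjugated.
Tallying contributions gives 6 × 2 = 12 from the double-bond units + 0 from the B(mesityl) atom = 12.
12 = 4(3); a planar, fully conjugated 4n system is antiaromatic.

Antiaromatic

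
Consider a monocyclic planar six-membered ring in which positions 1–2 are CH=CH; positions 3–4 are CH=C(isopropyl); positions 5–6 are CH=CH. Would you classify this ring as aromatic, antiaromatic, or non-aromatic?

Aromatic

Check conjugation: each doubly-bonded ring atom is sp² with one p-orbital electron — every position has a p orbital, so the cyclic π system is continuous.
Tallying contributions gives 3 × 2 = 6 from the 3 double-bond units.
With 6 π electrons (n = 1), the Hückel 4n+2 condition holds.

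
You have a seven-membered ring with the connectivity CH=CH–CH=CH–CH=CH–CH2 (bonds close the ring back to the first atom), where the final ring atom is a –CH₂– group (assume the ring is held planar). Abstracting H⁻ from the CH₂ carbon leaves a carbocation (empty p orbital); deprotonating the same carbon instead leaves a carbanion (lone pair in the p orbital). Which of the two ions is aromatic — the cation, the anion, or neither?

Both ions have a continuous loop of p orbitals — each ring atom is sp².
Cation: 3 × 2 + 0 = 6 π electrons → 4(1)+2, aromatic.
Anion: 3 × 2 + 2 = 8 π electrons → 4(2), antiaromatic.

The cation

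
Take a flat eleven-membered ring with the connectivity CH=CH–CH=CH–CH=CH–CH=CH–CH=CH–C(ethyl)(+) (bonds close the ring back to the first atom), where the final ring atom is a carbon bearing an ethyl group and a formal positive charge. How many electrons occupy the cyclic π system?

Check conjugation: each doubly-bonded ring atom is sp² with one p-orbital electron; the carbocation has an empty p orbital — every position has a p orbital, so the cyclic π system is continuous.
π-electron count: 5 × 2 = 10 from the double-bond units + 0 from the C(ethyl)(+) atom = 10.

10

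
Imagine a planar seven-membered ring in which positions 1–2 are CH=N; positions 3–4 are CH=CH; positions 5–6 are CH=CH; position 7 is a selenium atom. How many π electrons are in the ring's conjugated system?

The p orbitals form a continuous loop: each doubly-bonded ring atom is sp² with one p-orbital electron; each sp² =N– keeps its lone pair in-plane and puts one electron into the π system; the selenium donates one lone pair from its p orbital. The ring is fully conjugated.
Counting π electrons: 3 × 2 = 6 from the double-bond units + 2 from the Se atom = 8.

8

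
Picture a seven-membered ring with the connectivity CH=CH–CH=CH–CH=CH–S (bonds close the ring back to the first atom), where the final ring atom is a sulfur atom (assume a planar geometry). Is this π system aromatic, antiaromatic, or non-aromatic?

The p orbitals form a continuous loop: every atom in a ring double bond is sp² and brings one electron to the p orbital; the sulfur donates one lone pair from its p orbital. The ring is fully conjugated.
π-electron count: 3 × 2 = 6 from the double-bond units + 2 from the S atom = 8.
8 is a 4n count (n = 2), so the planar conjugated ring is antiaromatic.

Antiaromatic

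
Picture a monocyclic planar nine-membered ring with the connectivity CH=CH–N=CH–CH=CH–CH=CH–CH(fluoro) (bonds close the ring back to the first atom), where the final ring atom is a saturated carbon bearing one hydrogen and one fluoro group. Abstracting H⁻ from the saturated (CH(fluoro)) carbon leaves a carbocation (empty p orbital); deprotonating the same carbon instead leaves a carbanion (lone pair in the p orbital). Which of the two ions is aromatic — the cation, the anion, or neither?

The anion

In both ions every ring atom is sp² and contributes a p orbital, so both rings are fully conjugated.
Cation: 4 × 2 + 0 = 8 π electrons → 4(2), antiaromatic.
Anion: 4 × 2 + 2 = 10 π electrons → 4(2)+2, aromatic.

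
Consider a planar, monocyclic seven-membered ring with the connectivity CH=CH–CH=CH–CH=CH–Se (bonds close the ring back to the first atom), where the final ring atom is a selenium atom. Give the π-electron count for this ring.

8

All ring atoms are sp² and supply a p orbital to the ring (each doubly-bonded ring atom is sp² with one p-orbital electron; the selenium donates one lone pair from its p orbital); the conjugation is uninterrupted.
Adding the contributions, 3 × 2 = 6 from the double-bond units + 2 from the Se atom = 8.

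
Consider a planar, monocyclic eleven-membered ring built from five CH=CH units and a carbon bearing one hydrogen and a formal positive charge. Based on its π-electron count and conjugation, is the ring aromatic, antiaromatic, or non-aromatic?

Every ring atom contributes a p orbital perpendicular to the ring (every atom in a ring double bond is sp² and brings one electron to the p orbital; the carbocation has an empty p orbital), so the π system is cyclic and fully conjugated.
Adding the contributions, 5 × 2 = 10 from the double-bond units + 0 from the CH(+) atom = 10.
Since 10 = 4·2 + 2, the ring meets the 4n+2 criterion.

Aromatic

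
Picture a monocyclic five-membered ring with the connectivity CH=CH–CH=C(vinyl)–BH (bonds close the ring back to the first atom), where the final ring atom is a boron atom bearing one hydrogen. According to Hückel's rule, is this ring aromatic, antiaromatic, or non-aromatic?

Antiaromatic

Every ring atom contributes a p orbital perpendicular to the ring (every atom in a ring double bond is sp² and brings one electron to the p orbital; the boron has an empty p orbital), so the π system is cyclic and fully conjugated.
Tallying contributions gives 2 × 2 = 4 from the double-bond units + 0 from the BH atom = 4.
4 = 4(1); a planar, fully conjugated 4n system is antiaromatic.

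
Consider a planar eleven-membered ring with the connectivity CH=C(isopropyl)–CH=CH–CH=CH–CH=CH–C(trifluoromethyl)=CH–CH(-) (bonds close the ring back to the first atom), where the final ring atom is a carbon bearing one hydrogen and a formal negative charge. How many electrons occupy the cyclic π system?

12

Check conjugation: the double-bond atoms are sp², each contributing one p electron; the carbanion's lone pair occupies the p orbital — every position has a p orbital, so the cyclic π system is continuous.
π-electron count: 5 × 2 = 10 from the double-bond units + 2 from the CH(-) atom = 12.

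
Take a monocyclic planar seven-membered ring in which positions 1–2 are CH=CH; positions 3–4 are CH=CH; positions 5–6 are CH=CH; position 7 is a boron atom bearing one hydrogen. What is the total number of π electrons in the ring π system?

6

The p orbitals form a continuous loop: each doubly-bonded ring atom is sp² with one p-orbital electron; the boron has an empty p orbital. The ring is fully conjugated.
π-electron count: 3 × 2 = 6 from the double-bond units + 0 from the BH atom = 6.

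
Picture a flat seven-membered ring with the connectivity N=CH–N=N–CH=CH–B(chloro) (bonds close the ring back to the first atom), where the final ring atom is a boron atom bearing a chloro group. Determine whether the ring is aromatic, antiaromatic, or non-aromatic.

Aromatic

Every ring atom contributes a p orbital perpendicular to the ring (each doubly-bonded ring atom is sp² with one p-orbital electron; each sp² =N– keeps its lone pair in-plane and puts one electron into the π system; the boron has an empty p orbital), so the π system is cyclic and fully conjugated.
Counting π electrons: 3 × 2 = 6 from the double-bond units + 0 from the B(chloro) atom = 6.
6 = 4(1) + 2, which satisfies Hückel's 4n+2 rule.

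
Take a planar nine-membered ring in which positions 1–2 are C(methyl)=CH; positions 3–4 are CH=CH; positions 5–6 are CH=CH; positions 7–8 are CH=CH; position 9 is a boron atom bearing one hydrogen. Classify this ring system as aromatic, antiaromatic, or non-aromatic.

Antiaromatic

The p orbitals form a continuous loop: each doubly-bonded ring atom is sp² with one p-orbital electron; the boron has an empty p orbital. The ring is fully conjugated.
π-electron count: 4 × 2 = 8 from the double-bond units + 0 from the BH atom = 8.
8 is a 4n count (n = 2), so the planar conjugated ring is antiaromatic.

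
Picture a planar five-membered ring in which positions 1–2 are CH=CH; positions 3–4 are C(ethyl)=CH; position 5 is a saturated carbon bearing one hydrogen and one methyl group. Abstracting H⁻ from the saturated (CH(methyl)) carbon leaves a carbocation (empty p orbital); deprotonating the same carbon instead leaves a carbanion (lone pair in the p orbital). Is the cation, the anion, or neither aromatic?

Once that carbon is sp², every ring atom has a p orbital and both ions are fully conjugated.
Cation: 2 × 2 + 0 = 4 π electrons → 4(1), antiaromatic.
Anion: 2 × 2 + 2 = 6 π electrons → 4(1)+2, aromatic.

The anion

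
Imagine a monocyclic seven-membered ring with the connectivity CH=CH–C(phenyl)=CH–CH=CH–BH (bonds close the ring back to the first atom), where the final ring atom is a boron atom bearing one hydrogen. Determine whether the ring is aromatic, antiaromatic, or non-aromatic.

Check conjugation: each doubly-bonded ring atom is sp² with one p-orbital electron; the boron has an empty p orbital — every position has a p orbital, so the cyclic π system is continuous.
π-electron count: 3 × 2 = 6 from the double-bond units + 0 from the BH atom = 6.
That gives a 4n+2 count (6, n = 1).

Aromatic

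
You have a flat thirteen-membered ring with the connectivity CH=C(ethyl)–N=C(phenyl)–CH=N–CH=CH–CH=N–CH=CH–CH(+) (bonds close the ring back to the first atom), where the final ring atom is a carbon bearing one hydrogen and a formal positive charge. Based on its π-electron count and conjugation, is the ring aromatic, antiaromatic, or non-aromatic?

All ring atoms are sp² and supply a p orbital to the ring (every atom in a ring double bond is sp² and brings one electron to the p orbital; the doubly-bonded nitrogens are pyridine-type — their lone pairs lie in the ring plane, leaving one electron in the p orbital; the carbocation has an empty p orbital); the conjugation is uninterrupted.
π-electron count: 6 × 2 = 12 from the double-bond units + 0 from the CH(+) atom = 12.
12 = 4(3); a planar, fully conjugated 4n system is antiaromatic.

Antiaromatic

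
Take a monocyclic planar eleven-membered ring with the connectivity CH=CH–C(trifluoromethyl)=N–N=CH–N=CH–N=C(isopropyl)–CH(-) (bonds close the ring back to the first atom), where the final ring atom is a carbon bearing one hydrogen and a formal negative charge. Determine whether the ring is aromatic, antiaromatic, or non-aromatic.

Antiaromatic

The p orbitals form a continuous loop: the double-bond atoms are sp², each contributing one p electron; each sp² =N– keeps its lone pair in-plane and puts one electron into the π system; the carbanion's lone pair occupies the p orbital. The ring is fully conjugated.
Tallying contributions gives 5 × 2 = 10 from the double-bond units + 2 from the CH(-) atom = 12.
12 is a 4n count (n = 3), so the planar conjugated ring is antiaromatic.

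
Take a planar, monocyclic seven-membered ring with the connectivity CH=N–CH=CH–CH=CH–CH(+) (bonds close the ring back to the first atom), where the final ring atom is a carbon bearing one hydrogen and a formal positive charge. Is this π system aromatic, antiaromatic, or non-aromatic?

Aromatic

Check conjugation: every atom in a ring double bond is sp² and brings one electron to the p orbital; each =N– nitrogen is pyridine-type (lone pair in the sp² plane, one electron in the p orbital); the carbocation has an empty p orbital — every position has a p orbital, so the cyclic π system is continuous.
Adding the contributions, 3 × 2 = 6 from the double-bond units + 0 from the CH(+) atom = 6.
Since 6 = 4·1 + 2, the ring meets the 4n+2 criterion.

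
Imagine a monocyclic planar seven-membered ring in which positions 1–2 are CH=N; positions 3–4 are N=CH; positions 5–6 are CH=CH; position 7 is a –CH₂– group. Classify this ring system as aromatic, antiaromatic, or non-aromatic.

Non-aromatic

The CH2 carbon is saturated: the tetrahedral CH₂ carbon is sp³ and has no p orbital in the ring π system. Conjugation is not continuous around the ring.
Hückel's rule only applies to fully conjugated rings, so this one is simply non-aromatic.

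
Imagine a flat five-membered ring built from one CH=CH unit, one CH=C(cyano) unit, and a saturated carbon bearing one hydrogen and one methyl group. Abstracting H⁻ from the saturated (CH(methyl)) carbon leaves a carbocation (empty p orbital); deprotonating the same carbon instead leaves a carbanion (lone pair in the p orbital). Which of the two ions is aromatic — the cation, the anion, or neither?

The anion

In both ions every ring atom is sp² and contributes a p orbital, so both rings are fully conjugated.
Cation: 2 × 2 + 0 = 4 π electrons → 4(1), antiaromatic.
Anion: 2 × 2 + 2 = 6 π electrons → 4(1)+2, aromatic.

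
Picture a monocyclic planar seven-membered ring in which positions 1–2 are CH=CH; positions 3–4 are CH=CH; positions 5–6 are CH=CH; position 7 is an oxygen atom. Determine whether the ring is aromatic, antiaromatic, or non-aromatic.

Antiaromatic

Check conjugation: each doubly-bonded ring atom is sp² with one p-orbital electron; the oxygen donates one lone pair from its p orbital — every position has a p orbital, so the cyclic π system is continuous.
Tallying contributions gives 3 × 2 = 6 from the double-bond units + 2 from the O atom = 8.
A 4n π count (8, n = 2) in a planar conjugated ring means antiaromatic.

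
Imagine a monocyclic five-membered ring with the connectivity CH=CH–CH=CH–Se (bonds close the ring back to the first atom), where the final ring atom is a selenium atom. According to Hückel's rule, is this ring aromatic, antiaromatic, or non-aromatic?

Check conjugation: every atom in a ring double bond is sp² and brings one electron to the p orbital; the selenium donates one lone pair from its p orbital — every position has a p orbital, so the cyclic π system is continuous.
Tallying contributions gives 2 × 2 = 4 from the double-bond units + 2 from the Se atom = 6.
Since 6 = 4·1 + 2, the ring meets the 4n+2 criterion.
(The species described is selenophene.)

Aromatic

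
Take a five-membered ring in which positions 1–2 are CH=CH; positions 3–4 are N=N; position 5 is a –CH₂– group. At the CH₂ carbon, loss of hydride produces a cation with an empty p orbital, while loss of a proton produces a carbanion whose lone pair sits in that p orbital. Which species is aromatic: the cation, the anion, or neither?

Both ions have a continuous loop of p orbitals — each ring atom is sp².
Cation: 2 × 2 + 0 = 4 π electrons → 4(1), antiaromatic.
Anion: 2 × 2 + 2 = 6 π electrons → 4(1)+2, aromatic.

The anion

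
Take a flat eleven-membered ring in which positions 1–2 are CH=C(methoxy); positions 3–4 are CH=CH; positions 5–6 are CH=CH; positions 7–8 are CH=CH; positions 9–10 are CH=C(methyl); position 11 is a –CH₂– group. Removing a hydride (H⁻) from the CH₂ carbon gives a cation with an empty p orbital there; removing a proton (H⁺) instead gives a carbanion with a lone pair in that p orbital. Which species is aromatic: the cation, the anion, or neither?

The cation

In both ions every ring atom is sp² and contributes a p orbital, so both rings are fully conjugated.
Cation: 5 × 2 + 0 = 10 π electrons → 4(2)+2, aromatic.
Anion: 5 × 2 + 2 = 12 π electrons → 4(3), antiaromatic.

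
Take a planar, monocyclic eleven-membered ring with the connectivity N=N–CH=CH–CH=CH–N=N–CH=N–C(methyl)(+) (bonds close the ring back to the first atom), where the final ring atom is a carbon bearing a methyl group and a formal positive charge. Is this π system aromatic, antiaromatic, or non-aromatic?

Aromatic

The p orbitals form a continuous loop: every atom in a ring double bond is sp² and brings one electron to the p orbital; each =N– nitrogen is pyridine-type (lone pair in the sp² plane, one electron in the p orbital); the carbocation has an empty p orbital. The ring is fully conjugated.
Adding the contributions, 5 × 2 = 10 from the double-bond units + 0 from the C(methyl)(+) atom = 10.
That gives a 4n+2 count (10, n = 2).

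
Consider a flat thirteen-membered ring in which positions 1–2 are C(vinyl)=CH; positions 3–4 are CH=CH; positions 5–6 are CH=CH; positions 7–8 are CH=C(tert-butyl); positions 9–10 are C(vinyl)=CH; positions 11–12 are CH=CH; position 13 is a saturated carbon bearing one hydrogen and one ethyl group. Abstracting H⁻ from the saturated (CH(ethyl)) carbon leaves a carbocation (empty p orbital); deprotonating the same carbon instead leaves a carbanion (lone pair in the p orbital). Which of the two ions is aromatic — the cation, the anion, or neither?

Once that carbon is sp², every ring atom has a p orbital and both ions are fully conjugated.
Cation: 6 × 2 + 0 = 12 π electrons → 4(3), antiaromatic.
Anion: 6 × 2 + 2 = 14 π electrons → 4(3)+2, aromatic.

The anion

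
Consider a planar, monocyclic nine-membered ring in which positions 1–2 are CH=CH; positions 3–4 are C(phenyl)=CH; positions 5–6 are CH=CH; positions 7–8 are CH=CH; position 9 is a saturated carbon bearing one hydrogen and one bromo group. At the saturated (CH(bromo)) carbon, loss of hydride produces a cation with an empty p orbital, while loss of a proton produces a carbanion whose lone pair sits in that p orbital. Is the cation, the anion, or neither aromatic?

The anion

Both ions have a continuous loop of p orbitals — each ring atom is sp².
Cation: 4 × 2 + 0 = 8 π electrons → 4(2), antiaromatic.
Anion: 4 × 2 + 2 = 10 π electrons → 4(2)+2, aromatic.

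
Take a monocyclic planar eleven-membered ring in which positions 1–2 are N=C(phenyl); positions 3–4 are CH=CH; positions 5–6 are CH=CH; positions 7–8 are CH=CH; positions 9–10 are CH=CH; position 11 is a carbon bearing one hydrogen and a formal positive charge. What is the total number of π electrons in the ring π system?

10

Check conjugation: each doubly-bonded ring atom is sp² with one p-orbital electron; the doubly-bonded nitrogens are pyridine-type — their lone pairs lie in the ring plane, leaving one electron in the p orbital; the carbocation has an empty p orbital — every position has a p orbital, so the cyclic π system is continuous.
Tallying contributions gives 5 × 2 = 10 from the double-bond units + 0 from the CH(+) atom = 10.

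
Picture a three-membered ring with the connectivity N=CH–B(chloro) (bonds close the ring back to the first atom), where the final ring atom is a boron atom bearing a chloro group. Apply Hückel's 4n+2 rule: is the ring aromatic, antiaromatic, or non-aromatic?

Every ring atom contributes a p orbital perpendicular to the ring (every atom in a ring double bond is sp² and brings one electron to the p orbital; each =N– nitrogen is pyridine-type (lone pair in the sp² plane, one electron in the p orbital); the boron has an empty p orbital), so the π system is cyclic and fully conjugated.
Tallying contributions gives 1 × 2 = 2 from the double-bond unit + 0 from the B(chloro) atom = 2.
That gives a 4n+2 count (2, n = 0).

Aromatic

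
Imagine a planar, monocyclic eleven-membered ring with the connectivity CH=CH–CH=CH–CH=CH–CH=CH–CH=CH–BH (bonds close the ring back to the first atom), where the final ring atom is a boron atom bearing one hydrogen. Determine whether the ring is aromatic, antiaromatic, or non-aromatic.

Aromatic

Every ring atom contributes a p orbital perpendicular to the ring (each doubly-bonded ring atom is sp² with one p-orbital electron; the boron has an empty p orbital), so the π system is cyclic and fully conjugated.
π-electron count: 5 × 2 = 10 from the double-bond units + 0 from the BH atom = 10.
10 = 4(2) + 2, which satisfies Hückel's 4n+2 rule.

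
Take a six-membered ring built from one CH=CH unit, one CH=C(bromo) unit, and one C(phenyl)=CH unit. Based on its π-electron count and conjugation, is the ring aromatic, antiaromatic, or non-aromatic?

Aromatic

All ring atoms are sp² and supply a p orbital to the ring (the double-bond atoms are sp², each contributing one p electron); the conjugation is uninterrupted.
π-electron count: 3 × 2 = 6 from the 3 double-bond units.
That gives a 4n+2 count (6, n = 1).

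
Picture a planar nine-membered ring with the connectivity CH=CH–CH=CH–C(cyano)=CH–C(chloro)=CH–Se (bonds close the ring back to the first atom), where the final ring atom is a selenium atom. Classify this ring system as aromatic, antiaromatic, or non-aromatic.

Aromatic

Every ring atom contributes a p orbital perpendicular to the ring (each doubly-bonded ring atom is sp² with one p-orbital electron; the selenium donates one lone pair from its p orbital), so the π system is cyclic and fully conjugated.
Tallying contributions gives 4 × 2 = 8 from the double-bond units + 2 from the Se atom = 10.
That gives a 4n+2 count (10, n = 2).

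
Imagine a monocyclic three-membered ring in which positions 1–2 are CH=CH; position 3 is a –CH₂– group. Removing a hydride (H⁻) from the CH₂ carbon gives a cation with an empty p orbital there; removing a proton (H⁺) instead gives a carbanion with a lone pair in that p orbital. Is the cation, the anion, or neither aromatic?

The cation

In both ions every ring atom is sp² and contributes a p orbital, so both rings are fully conjugated.
Cation: 1 × 2 + 0 = 2 π electrons → 4(0)+2, aromatic.
Anion: 1 × 2 + 2 = 4 π electrons → 4(1), antiaromatic.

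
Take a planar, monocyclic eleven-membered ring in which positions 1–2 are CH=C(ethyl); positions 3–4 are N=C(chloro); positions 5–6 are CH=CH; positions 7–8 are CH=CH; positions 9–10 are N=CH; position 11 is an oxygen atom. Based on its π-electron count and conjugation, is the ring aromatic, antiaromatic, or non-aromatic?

Antiaromatic

The p orbitals form a continuous loop: each doubly-bonded ring atom is sp² with one p-orbital electron; each =N– nitrogen is pyridine-type (lone pair in the sp² plane, one electron in the p orbital); the oxygen donates one lone pair from its p orbital. The ring is fully conjugated.
Adding the contributions, 5 × 2 = 10 from the double-bond units + 2 from the O atom = 12.
12 is a 4n count (n = 3), so the planar conjugated ring is antiaromatic.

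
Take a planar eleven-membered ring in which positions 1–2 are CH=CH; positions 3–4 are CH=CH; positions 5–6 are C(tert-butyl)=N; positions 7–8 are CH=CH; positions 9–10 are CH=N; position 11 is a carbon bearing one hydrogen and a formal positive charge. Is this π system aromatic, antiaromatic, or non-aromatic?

Aromatic

All ring atoms are sp² and supply a p orbital to the ring (the double-bond atoms are sp², each contributing one p electron; the doubly-bonded nitrogens are pyridine-type — their lone pairs lie in the ring plane, leaving one electron in the p orbital; the carbocation has an empty p orbital); the conjugation is uninterrupted.
Counting π electrons: 5 × 2 = 10 from the double-bond units + 0 from the CH(+) atom = 10.
That gives a 4n+2 count (10, n = 2).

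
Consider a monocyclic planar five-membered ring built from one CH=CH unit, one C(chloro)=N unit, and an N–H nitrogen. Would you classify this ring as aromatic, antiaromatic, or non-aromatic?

Every ring atom contributes a p orbital perpendicular to the ring (each doubly-bonded ring atom is sp² with one p-orbital electron; the doubly-bonded nitrogens are pyridine-type — their lone pairs lie in the ring plane, leaving one electron in the p orbital; the pyrrole-type nitrogen donates its lone pair from the p orbital), so the π system is cyclic and fully conjugated.
Counting π electrons: 2 × 2 = 4 from the double-bond units + 2 from the NH atom = 6.
Since 6 = 4·1 + 2, the ring meets the 4n+2 criterion.

Aromatic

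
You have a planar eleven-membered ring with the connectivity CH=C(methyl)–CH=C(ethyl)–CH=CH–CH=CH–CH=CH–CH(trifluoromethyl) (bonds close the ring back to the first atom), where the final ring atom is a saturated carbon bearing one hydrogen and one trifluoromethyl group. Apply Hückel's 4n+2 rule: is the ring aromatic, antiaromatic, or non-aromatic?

Because that saturated carbon is sp³ and has no p orbital in the ring π system at the CH(trifluoromethyl) position, the π system cannot extend all the way around the ring.
A ring that is not fully conjugated cannot be aromatic or antiaromatic regardless of its π-electron count.

Non-aromatic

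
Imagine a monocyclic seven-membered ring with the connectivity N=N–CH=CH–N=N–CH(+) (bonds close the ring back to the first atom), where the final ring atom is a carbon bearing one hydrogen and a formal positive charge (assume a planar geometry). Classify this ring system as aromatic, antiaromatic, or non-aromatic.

All ring atoms are sp² and supply a p orbital to the ring (the double-bond atoms are sp², each contributing one p electron; each =N– nitrogen is pyridine-type (lone pair in the sp² plane, one electron in the p orbital); the carbocation has an empty p orbital); the conjugation is uninterrupted.
Counting π electrons: 3 × 2 = 6 from the double-bond units + 0 from the CH(+) atom = 6.
Since 6 = 4·1 + 2, the ring meets the 4n+2 criterion.

Aromatic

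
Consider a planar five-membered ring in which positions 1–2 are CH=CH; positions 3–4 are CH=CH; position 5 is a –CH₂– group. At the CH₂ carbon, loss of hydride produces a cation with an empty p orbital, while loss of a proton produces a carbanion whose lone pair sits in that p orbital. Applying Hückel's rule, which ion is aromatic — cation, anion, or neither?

Both ions have a continuous loop of p orbitals — each ring atom is sp².
Cation: 2 × 2 + 0 = 4 π electrons → 4(1), antiaromatic.
Anion: 2 × 2 + 2 = 6 π electrons → 4(1)+2, aromatic.

The anion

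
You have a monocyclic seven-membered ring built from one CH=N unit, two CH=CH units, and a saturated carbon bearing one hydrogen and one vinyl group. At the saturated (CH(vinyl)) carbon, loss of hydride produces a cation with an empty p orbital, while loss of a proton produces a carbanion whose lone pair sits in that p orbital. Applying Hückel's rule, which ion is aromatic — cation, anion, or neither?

In either ion the ring is fully conjugated: every atom, including the new sp² carbon, supplies a p orbital.
Cation: 3 × 2 + 0 = 6 π electrons → 4(1)+2, aromatic.
Anion: 3 × 2 + 2 = 8 π electrons → 4(2), antiaromatic.

The cation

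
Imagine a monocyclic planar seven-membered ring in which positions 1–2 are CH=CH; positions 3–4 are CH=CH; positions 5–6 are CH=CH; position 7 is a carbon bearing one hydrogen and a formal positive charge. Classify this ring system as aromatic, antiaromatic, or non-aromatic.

All ring atoms are sp² and supply a p orbital to the ring (the double-bond atoms are sp², each contributing one p electron; the carbocation has an empty p orbital); the conjugation is uninterrupted.
Adding the contributions, 3 × 2 = 6 from the double-bond units + 0 from the CH(+) atom = 6.
With 6 π electrons (n = 1), the Hückel 4n+2 condition holds.

Aromatic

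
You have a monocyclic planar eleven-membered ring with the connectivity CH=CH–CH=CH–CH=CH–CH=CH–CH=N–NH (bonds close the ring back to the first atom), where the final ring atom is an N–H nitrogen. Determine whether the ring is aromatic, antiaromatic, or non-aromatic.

Antiaromatic

The p orbitals form a continuous loop: each doubly-bonded ring atom is sp² with one p-orbital electron; each =N– nitrogen is pyridine-type (lone pair in the sp² plane, one electron in the p orbital); the pyrrole-type nitrogen donates its lone pair from the p orbital. The ring is fully conjugated.
π-electron count: 5 × 2 = 10 from the double-bond units + 2 from the NH atom = 12.
12 = 4(3); a planar, fully conjugated 4n system is antiaromatic.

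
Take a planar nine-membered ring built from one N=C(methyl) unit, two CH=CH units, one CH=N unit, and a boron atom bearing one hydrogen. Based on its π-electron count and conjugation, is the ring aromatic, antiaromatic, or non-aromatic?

Check conjugation: the double-bond atoms are sp², each contributing one p electron; each =N– nitrogen is pyridine-type (lone pair in the sp² plane, one electron in the p orbital); the boron has an empty p orbital — every position has a p orbital, so the cyclic π system is continuous.
Tallying contributions gives 4 × 2 = 8 from the double-bond units + 0 from the BH atom = 8.
8 = 4(2); a planar, fully conjugated 4n system is antiaromatic.

Antiaromatic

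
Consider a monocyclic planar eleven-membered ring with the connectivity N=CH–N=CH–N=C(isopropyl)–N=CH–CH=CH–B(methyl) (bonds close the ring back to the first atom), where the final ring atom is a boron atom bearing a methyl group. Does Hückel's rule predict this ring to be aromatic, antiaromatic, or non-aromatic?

Aromatic

Every ring atom contributes a p orbital perpendicular to the ring (the double-bond atoms are sp², each contributing one p electron; each sp² =N– keeps its lone pair in-plane and puts one electron into the π system; the boron has an empty p orbital), so the π system is cyclic and fully conjugated.
Counting π electrons: 5 × 2 = 10 from the double-bond units + 0 from the B(methyl) atom = 10.
10 = 4(2) + 2, which satisfies Hückel's 4n+2 rule.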